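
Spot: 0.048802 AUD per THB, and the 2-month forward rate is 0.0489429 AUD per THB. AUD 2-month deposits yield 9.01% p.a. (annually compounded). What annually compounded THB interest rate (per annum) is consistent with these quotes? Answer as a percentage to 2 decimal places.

T = 2/12 years.
CIP gives F = S · g_AUD/g_THB, so g_AUD/g_THB = 0.0489429/0.048802 = 1.0028872.
The AUD side grows by (1 + 0.0901)^(2/12) = 1.0144821.
Hence g_THB = 1.0115615.
r = 1.0115615^(12/2) − 1 = 0.071405 → 7.14%.

7.14%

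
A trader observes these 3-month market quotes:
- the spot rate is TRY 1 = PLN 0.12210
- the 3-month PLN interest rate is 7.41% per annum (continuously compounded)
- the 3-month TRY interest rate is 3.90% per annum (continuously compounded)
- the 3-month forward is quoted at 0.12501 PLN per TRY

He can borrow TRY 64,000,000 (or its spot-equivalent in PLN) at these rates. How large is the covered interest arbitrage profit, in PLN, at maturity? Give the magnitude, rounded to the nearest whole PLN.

PLN 118,517

T = 3/12 years.
Route A — deposit TRY, sell forward: 64,000,000 × 1.009797686 × 0.12501 = PLN 8,079,027.76.
Route B — convert at spot, deposit PLN: 64,000,000 × 0.12210 × 1.018697652 = PLN 7,960,510.93.
The quoted forward overvalues TRY, so borrow PLN, buy TRY at spot, deposit the TRY at 3.90%, and sell the proceeds forward at 0.12501.
The gap between the two covered legs is PLN 118,517.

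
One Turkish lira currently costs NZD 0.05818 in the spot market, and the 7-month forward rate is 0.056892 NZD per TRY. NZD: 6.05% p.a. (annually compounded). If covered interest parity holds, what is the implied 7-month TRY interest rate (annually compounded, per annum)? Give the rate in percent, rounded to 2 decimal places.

10.20%

T = 7/12 years.
F/S = 0.056892/0.05818 = 0.9778618 = (growth of NZD) / (growth of TRY).
The NZD side grows by (1 + 0.0605)^(7/12) = 1.0348591.
Hence g_TRY = 1.0582877.
Annualise: 1.0582877^(12/7) − 1 = 0.101991 = 10.20%.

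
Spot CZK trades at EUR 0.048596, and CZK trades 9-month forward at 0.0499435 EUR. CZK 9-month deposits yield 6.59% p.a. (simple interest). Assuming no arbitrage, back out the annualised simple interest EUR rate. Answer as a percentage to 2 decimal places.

10.47%

T = 9/12 years.
CIP gives F = S · g_EUR/g_CZK, so g_EUR/g_CZK = 0.0499435/0.048596 = 1.0277286.
The CZK side grows by 1 + 0.0659×9/12 = 1.049425.
Hence g_EUR = 1.0785241.
r = (1.0785241 − 1)/(9/12) = 0.104699 → 10.47%.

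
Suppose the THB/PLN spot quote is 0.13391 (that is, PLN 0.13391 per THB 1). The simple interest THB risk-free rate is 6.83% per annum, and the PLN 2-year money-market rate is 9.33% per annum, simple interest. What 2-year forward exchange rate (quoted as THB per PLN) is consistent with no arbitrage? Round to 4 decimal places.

7.1530

T = 2 years.
PLN accumulates by 1 + 0.0933×2 = 1.186600.
THB growth factor: 1 + 0.0683×2 = 1.136600.
So F = 0.13391 × 1.186600 / 1.136600 = 0.1398008 (PLN/THB).
Invert for THB per PLN: 1 / 0.1398008 = 7.1530.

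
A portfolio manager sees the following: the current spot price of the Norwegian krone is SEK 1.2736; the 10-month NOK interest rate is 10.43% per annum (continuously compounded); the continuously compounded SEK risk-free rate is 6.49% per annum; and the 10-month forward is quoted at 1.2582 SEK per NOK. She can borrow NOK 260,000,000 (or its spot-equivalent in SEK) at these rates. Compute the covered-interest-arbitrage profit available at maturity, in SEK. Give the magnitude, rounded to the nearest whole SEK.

T = 10/12 years.
Route A — deposit NOK, sell forward: 260,000,000 × 1.09080577545 × 1.2582 = SEK 356,837,474.93.
Route B — convert at spot, deposit SEK: 260,000,000 × 1.2736 × 1.05557256287 = SEK 349,538,076.18.
The quoted forward overvalues NOK, so borrow SEK, buy NOK at spot, deposit the NOK at 10.43%, and sell the proceeds forward at 1.2582.
The gap between the two covered legs is SEK 7,299,399.

SEK 7,299,399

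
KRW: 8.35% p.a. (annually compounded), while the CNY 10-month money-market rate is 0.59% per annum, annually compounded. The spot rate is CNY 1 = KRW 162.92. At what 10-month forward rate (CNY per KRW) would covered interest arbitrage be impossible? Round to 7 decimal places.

0.0057694

T = 10/12 years.
KRW accumulates by (1 + 0.0835)^(10/12) = 1.0691142.
CNY accumulates by (1 + 0.0059)^(10/12) = 1.0049143.
CIP: F = S · (grow KRW)/(grow CNY) = 162.92 × 1.0691142/1.0049143 = 173.3283 KRW per CNY.
Quoted the other way: 1/173.3283 = 0.0057694 CNY per KRW.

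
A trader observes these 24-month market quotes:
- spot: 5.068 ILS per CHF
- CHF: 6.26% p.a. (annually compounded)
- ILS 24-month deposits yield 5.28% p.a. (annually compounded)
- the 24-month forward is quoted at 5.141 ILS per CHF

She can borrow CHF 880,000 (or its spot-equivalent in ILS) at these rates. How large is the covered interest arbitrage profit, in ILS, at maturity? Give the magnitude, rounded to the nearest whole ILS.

ILS 164,991

T = 2 years.
Keep in CHF, deliver into the forward: 880,000·1.12911876·5.141 = ILS 5,108,223.60.
Swap to ILS now, deposit: 880,000·5.068·1.10838784 = ILS 4,943,232.42.
The quoted forward overvalues CHF, so borrow ILS, buy CHF at spot, deposit the CHF at 6.26%, and sell the proceeds forward at 5.141.
Arbitrage profit = |5,108,223.60 − 4,943,232.42| = ILS 164,991.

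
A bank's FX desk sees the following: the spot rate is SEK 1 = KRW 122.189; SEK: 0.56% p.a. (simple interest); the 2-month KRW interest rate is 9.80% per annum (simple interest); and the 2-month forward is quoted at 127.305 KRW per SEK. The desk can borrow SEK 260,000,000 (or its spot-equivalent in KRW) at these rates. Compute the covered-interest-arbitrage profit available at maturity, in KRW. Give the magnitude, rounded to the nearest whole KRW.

T = 2/12 years.
Route A — deposit SEK, sell forward: 260,000,000 × 1.000933333333 × 127.305 = KRW 33,130,192,679.99.
Route B — convert at spot, deposit KRW: 260,000,000 × 122.189 × 1.016333333333 = KRW 32,288,035,953.32.
The quoted forward overvalues SEK, so borrow KRW, buy SEK at spot, deposit the SEK at 0.56%, and sell the proceeds forward at 127.305.
The gap between the two covered legs is KRW 842,156,727.

KRW 842,156,727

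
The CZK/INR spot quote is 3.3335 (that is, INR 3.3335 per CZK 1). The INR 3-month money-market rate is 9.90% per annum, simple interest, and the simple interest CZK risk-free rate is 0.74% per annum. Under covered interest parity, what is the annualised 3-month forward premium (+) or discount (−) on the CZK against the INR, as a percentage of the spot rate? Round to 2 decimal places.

T = 3/12 years.
CIP forward (INR per CZK) = 3.3335 × 1.024750/1.001850 = 3.4096962.
(F − S)/S ÷ T = (3.4096962 − 3.3335)/3.3335/(3/12) = 0.091431 → 9.14%.

+9.14%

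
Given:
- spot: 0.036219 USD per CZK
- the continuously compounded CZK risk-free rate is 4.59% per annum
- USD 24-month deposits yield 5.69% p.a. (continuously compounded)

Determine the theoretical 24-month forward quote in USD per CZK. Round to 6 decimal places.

0.037025

T = 2 years.
Growth of 1 USD over T: e^(0.0569×2) = 1.120528.
Growth of 1 CZK over T: e^(0.0459×2) = 1.0961456.
CIP: F = S · (grow USD)/(grow CZK) = 0.036219 × 1.120528/1.0961456 = 0.03702465 USD per CZK.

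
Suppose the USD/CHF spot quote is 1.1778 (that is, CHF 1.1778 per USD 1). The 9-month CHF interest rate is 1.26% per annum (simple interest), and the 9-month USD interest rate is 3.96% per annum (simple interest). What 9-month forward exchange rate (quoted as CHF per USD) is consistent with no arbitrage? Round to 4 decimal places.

1.1546

T = 9/12 years.
CHF growth factor: 1 + 0.0126×9/12 = 1.009450.
USD accumulates by 1 + 0.0396×9/12 = 1.029700.
Forward (CHF per USD) = 1.1778 × 1.009450 / 1.029700 = 1.154637.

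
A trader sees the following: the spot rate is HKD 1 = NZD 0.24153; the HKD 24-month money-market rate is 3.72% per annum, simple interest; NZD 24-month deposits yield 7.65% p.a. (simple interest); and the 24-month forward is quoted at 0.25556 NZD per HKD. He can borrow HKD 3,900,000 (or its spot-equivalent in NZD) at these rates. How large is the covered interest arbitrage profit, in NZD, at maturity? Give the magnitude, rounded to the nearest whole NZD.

NZD 15,251

T = 2 years.
Keep in HKD, deliver into the forward: 3,900,000·1.074400·0.25556 = NZD 1,070,837.29.
Swap to NZD now, deposit: 3,900,000·0.24153·1.153000 = NZD 1,086,087.95.
The quoted forward undervalues HKD, so borrow HKD, convert to NZD at spot, deposit the NZD at 7.65%, and buy HKD forward at 0.25556 to cover the loan.
Profit = 1,086,087.95 − 1,070,837.29 = NZD 15,251.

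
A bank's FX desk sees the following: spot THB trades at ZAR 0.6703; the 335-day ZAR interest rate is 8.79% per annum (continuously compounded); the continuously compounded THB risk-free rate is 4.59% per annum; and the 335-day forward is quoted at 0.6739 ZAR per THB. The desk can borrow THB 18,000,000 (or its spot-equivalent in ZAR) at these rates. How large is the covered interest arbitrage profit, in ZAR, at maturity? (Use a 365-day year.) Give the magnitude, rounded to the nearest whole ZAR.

T = 335/365 years.
Invest the THB and cover forward: 18,000,000 × 1.0430273491 × 0.6739 = ZAR 12,652,130.35.
Convert at spot and invest in ZAR: 18,000,000 × 0.6703 × 1.0840189045 = ZAR 13,079,121.69.
The quoted forward undervalues THB, so borrow THB, convert to ZAR at spot, deposit the ZAR at 8.79%, and buy THB forward at 0.6739 to cover the loan.
Arbitrage profit = |12,652,130.35 − 13,079,121.69| = ZAR 426,991.

ZAR 426,991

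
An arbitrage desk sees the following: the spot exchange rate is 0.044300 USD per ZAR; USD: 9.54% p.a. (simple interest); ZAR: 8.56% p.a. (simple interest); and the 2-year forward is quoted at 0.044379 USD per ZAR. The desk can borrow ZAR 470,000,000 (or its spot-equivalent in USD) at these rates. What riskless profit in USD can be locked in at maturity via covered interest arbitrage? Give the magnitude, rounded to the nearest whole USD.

USD 364,605

T = 2 years.
Keep in ZAR, deliver into the forward: 470,000,000·1.171200·0.044379 = USD 24,429,041.86.
Swap to USD now, deposit: 470,000,000·0.044300·1.190800 = USD 24,793,646.80.
The quoted forward undervalues ZAR, so borrow ZAR, convert to USD at spot, deposit the USD at 9.54%, and buy ZAR forward at 0.044379 to cover the loan.
Arbitrage profit = |24,429,041.86 − 24,793,646.80| = USD 364,605.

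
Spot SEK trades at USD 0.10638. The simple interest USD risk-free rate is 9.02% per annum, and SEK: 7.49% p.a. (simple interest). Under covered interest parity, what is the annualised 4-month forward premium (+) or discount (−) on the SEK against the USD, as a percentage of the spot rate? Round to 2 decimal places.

T = 4/12 years.
F = S · g_USD/g_SEK = 0.10638 × 1.0300667/1.0249667 = 0.10690932.
Annualised premium = (F − S)/S × (1/T) = (0.10690932 − 0.10638)/0.10638 ÷ (4/12) = 1.49%.

+1.49%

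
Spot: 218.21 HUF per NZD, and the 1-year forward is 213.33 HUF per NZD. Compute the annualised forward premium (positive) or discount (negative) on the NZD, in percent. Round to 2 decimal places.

-2.24%

T = 1 year.
(F − S)/S = (213.33 − 218.21)/218.21 = -0.0223638.
Per annum: -0.0223638 / 1 = -0.022364 = -2.24%.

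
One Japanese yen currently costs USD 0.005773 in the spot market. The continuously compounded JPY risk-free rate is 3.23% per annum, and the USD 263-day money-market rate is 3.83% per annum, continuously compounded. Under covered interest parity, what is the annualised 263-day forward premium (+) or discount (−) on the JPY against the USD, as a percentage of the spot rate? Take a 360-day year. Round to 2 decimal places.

+0.60%

T = 263/360 years.
CIP forward (USD per JPY) = 0.005773 × 1.0283754/1.0238776 = 0.005798360.
Annualised premium = (F − S)/S × (1/T) = (0.005798360 − 0.005773)/0.005773 ÷ (263/360) = 0.60%.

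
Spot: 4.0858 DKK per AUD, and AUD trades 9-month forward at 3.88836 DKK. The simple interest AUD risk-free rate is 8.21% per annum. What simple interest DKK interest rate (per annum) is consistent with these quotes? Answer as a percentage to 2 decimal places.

T = 9/12 years.
By CIP, F/S equals the DKK-to-AUD growth ratio: 3.88836/4.0858 = 0.9516765.
The AUD side grows by 1 + 0.0821×9/12 = 1.061575.
So the DKK growth factor = 1.010276.
(1.010276 − 1)/T = 0.013701, i.e. 1.37%.

1.37%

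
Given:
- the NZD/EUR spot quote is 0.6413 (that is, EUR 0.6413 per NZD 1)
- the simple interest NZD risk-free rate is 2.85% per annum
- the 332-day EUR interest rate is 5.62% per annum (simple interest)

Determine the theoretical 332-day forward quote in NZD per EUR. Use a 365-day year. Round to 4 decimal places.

1.5220

T = 332/365 years.
EUR accumulates by 1 + 0.0562×332/365 = 1.0511189.
NZD growth factor: 1 + 0.0285×332/365 = 1.0259233.
Forward (EUR per NZD) = 0.6413 × 1.0511189 / 1.0259233 = 0.6570497.
Invert for NZD per EUR: 1 / 0.6570497 = 1.5220.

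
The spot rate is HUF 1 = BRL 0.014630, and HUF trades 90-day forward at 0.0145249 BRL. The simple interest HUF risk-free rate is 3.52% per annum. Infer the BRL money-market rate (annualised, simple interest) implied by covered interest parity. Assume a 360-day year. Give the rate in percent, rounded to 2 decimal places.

T = 90/360 years.
By CIP, F/S equals the BRL-to-HUF growth ratio: 0.0145249/0.01463 = 0.9928161.
HUF growth factor: 1 + 0.0352×90/360 = 1.008800.
So the BRL growth factor = 1.0015529.
(1.0015529 − 1)/T = 0.006212, i.e. 0.62%.

0.62%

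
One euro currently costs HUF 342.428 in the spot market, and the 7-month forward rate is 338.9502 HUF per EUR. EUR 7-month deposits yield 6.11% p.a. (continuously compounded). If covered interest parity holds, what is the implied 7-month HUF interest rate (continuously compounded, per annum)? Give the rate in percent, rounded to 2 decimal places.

T = 7/12 years.
CIP gives F = S · g_HUF/g_EUR, so g_HUF/g_EUR = 338.9502/342.428 = 0.9898437.
EUR growth factor: e^(0.0611×7/12) = 1.0362844.
That pins the HUF growth at 1.0257596.
Take logs: ln 1.0257596 / (7/12) = 0.043600, so 4.36%.

4.36%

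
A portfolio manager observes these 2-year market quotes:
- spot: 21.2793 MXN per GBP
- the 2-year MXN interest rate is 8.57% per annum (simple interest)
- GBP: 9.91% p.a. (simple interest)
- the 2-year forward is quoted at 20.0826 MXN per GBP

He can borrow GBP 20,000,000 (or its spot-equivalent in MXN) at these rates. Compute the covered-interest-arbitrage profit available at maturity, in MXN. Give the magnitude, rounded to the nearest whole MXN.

MXN 17,272,014

T = 2 years.
Keep in GBP, deliver into the forward: 20,000,000·1.198200·20.0826 = MXN 481,259,426.40.
Swap to MXN now, deposit: 20,000,000·21.2793·1.171400 = MXN 498,531,440.40.
The quoted forward undervalues GBP, so borrow GBP, convert to MXN at spot, deposit the MXN at 8.57%, and buy GBP forward at 20.0826 to cover the loan.
The gap between the two covered legs is MXN 17,272,014.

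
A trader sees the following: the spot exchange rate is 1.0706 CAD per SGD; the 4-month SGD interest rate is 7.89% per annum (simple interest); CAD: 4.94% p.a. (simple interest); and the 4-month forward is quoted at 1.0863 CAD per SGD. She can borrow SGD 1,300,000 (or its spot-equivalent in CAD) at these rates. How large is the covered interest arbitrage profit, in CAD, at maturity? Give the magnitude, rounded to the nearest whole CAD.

CAD 34,633

T = 4/12 years.
Keep in SGD, deliver into the forward: 1,300,000·1.026300·1.0863 = CAD 1,449,330.60.
Swap to CAD now, deposit: 1,300,000·1.0706·1.016466667 = CAD 1,414,697.98.
The quoted forward overvalues SGD, so borrow CAD, buy SGD at spot, deposit the SGD at 7.89%, and sell the proceeds forward at 1.0863.
Arbitrage profit = |1,449,330.60 − 1,414,697.98| = CAD 34,633.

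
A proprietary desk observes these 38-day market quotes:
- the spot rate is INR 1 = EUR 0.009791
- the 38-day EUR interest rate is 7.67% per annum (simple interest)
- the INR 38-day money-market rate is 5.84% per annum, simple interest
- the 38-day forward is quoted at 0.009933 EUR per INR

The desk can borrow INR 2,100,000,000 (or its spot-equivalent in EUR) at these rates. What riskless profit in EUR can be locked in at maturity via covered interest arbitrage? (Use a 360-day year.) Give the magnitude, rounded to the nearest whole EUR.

T = 38/360 years.
Invest the INR and cover forward: 2,100,000,000 × 1.0061644444 × 0.009933 = EUR 20,987,886.00.
Convert at spot and invest in EUR: 2,100,000,000 × 0.009791 × 1.0080961111 = EUR 20,727,564.95.
The quoted forward overvalues INR, so borrow EUR, buy INR at spot, deposit the INR at 5.84%, and sell the proceeds forward at 0.009933.
Profit = 20,987,886.00 − 20,727,564.95 = EUR 260,321.

EUR 260,321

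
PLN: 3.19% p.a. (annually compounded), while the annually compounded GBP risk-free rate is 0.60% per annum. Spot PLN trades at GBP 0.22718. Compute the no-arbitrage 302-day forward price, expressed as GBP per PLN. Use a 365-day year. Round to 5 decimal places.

T = 302/365 years.
GBP growth factor: (1 + 0.0060)^(302/365) = 1.0049618.
PLN accumulates by (1 + 0.0319)^(302/365) = 1.0263222.
Forward (GBP per PLN) = 0.22718 × 1.0049618 / 1.0263222 = 0.2224518.

0.22245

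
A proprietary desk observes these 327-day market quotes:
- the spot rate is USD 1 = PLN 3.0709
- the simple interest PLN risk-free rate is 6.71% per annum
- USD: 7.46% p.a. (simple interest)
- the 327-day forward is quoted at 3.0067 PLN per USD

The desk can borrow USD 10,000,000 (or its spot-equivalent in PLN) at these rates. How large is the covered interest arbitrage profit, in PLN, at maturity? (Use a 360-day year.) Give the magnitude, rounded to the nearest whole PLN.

PLN 476,298

T = 327/360 years.
Route A — deposit USD, sell forward: 10,000,000 × 1.0677616667 × 3.0067 = PLN 32,104,390.03.
Route B — convert at spot, deposit PLN: 10,000,000 × 3.0709 × 1.0609491667 = PLN 32,580,687.96.
The quoted forward undervalues USD, so borrow USD, convert to PLN at spot, deposit the PLN at 6.71%, and buy USD forward at 3.0067 to cover the loan.
Profit = 32,580,687.96 − 32,104,390.03 = PLN 476,298.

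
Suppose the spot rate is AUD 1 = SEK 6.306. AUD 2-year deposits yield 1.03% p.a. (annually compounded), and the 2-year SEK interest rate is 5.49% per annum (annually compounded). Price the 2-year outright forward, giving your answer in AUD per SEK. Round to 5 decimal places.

T = 2 years.
Growth of 1 SEK over T: (1 + 0.0549)^2 = 1.112814.
Growth of 1 AUD over T: (1 + 0.0103)^2 = 1.0207061.
Forward (SEK per AUD) = 6.306 × 1.112814 / 1.0207061 = 6.875050.
Invert for AUD per SEK: 1 / 6.875050 = 0.14545.

0.14545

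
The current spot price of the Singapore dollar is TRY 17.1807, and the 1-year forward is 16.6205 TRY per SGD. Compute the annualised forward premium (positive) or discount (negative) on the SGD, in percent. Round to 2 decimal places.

-3.26%

T = 1 year.
Period premium: (16.6205 − 17.1807)/17.1807 = -0.0326064.
Per annum: -0.0326064 / 1 = -0.032606 = -3.26%.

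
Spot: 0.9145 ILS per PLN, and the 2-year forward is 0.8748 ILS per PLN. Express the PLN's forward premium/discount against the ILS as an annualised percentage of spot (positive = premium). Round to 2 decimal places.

T = 2 years.
(F − S)/S = (0.8748 − 0.9145)/0.9145 = -0.0434117.
Per annum: -0.0434117 / 2 = -0.021706 = -2.17%.

-2.17%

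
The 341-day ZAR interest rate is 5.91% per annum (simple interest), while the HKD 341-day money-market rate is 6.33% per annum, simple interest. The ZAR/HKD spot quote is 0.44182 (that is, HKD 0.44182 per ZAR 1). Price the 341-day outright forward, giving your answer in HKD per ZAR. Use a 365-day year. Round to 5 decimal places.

0.44346

T = 341/365 years.
HKD growth factor: 1 + 0.0633×341/365 = 1.0591378.
ZAR growth factor: 1 + 0.0591×341/365 = 1.055214.
Forward (HKD per ZAR) = 0.44182 × 1.0591378 / 1.055214 = 0.4434629.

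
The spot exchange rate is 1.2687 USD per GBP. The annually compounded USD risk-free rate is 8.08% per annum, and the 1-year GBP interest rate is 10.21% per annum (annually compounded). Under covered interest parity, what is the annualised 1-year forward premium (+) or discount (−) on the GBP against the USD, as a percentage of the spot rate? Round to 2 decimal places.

-1.93%

T = 1 year.
CIP forward (USD per GBP) = 1.2687 × 1.080800/1.102100 = 1.2441802.
Annualised premium = (F − S)/S × (1/T) = (1.2441802 − 1.2687)/1.2687 ÷ 1 = -1.93%.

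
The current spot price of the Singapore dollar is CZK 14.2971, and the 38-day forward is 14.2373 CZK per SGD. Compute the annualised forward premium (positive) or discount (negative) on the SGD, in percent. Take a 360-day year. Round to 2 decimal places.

-3.96%

T = 38/360 years.
Period premium: (14.2373 − 14.2971)/14.2971 = -0.0041827.
×(1/T) gives -3.96% p.a.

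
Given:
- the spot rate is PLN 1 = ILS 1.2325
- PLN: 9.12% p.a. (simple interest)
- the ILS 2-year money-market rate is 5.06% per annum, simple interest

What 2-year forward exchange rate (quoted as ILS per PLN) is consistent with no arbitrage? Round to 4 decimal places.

1.1479

T = 2 years.
ILS accumulates by 1 + 0.0506×2 = 1.101200.
Growth of 1 PLN over T: 1 + 0.0912×2 = 1.182400.
Forward (ILS per PLN) = 1.2325 × 1.101200 / 1.182400 = 1.147859.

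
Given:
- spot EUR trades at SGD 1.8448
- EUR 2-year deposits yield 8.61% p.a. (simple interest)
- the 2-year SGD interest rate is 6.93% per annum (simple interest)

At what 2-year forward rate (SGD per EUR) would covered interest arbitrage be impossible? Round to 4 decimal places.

1.7919

T = 2 years.
SGD growth factor: 1 + 0.0693×2 = 1.138600.
Growth of 1 EUR over T: 1 + 0.0861×2 = 1.172200.
Forward (SGD per EUR) = 1.8448 × 1.138600 / 1.172200 = 1.791921.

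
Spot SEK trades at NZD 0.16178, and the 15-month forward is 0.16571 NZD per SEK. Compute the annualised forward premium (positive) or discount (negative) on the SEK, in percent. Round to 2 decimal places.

+1.94%

T = 15/12 years.
Period premium: (0.16571 − 0.16178)/0.16178 = 0.0242922.
Per annum: 0.0242922 / (15/12) = 0.019434 = 1.94%.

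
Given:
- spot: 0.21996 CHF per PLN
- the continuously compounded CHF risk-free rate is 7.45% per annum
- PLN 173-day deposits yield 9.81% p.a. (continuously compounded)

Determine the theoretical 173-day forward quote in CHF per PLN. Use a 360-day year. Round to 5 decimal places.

T = 173/360 years.
CHF growth factor: e^(0.0745×173/360) = 1.036450.
PLN growth factor: e^(0.0981×173/360) = 1.0482714.
So F = 0.21996 × 1.036450 / 1.0482714 = 0.2174795 (CHF/PLN).

0.21748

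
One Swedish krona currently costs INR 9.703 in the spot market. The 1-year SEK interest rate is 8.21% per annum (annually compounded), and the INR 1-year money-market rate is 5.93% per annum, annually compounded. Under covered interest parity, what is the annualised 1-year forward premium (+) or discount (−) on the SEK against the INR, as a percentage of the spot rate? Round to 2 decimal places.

-2.11%

T = 1 year.
F = S · g_INR/g_SEK = 9.703 × 1.059300/1.082100 = 9.498556.
Annualised premium = (F − S)/S × (1/T) = (9.498556 − 9.703)/9.703 ÷ 1 = -2.11%.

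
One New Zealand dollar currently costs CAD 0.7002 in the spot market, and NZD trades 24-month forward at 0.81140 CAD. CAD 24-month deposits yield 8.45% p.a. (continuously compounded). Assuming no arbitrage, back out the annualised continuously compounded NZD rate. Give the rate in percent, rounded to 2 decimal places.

1.08%

T = 2 years.
By CIP, F/S equals the CAD-to-NZD growth ratio: 0.8114/0.7002 = 1.1588118.
CAD growth factor: e^(0.0845×2) = 1.1841201.
That pins the NZD growth at 1.0218399.
Take logs: ln 1.0218399 / 2 = 0.010802, so 1.08%.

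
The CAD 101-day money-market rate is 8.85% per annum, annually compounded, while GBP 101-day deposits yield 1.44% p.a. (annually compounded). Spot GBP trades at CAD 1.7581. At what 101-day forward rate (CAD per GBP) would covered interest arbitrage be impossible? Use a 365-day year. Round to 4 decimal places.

T = 101/365 years.
CAD accumulates by (1 + 0.0885)^(101/365) = 1.0237428.
Growth of 1 GBP over T: (1 + 0.0144)^(101/365) = 1.0039641.
CIP: F = S · (grow CAD)/(grow GBP) = 1.7581 × 1.0237428/1.0039641 = 1.792736 CAD per GBP.

1.7927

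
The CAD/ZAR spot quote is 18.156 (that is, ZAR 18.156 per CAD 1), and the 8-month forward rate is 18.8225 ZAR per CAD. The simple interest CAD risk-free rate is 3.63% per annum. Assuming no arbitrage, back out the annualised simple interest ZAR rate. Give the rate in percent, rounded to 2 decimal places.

T = 8/12 years.
F/S = 18.8225/18.156 = 1.0367096 = (growth of ZAR) / (growth of CAD).
CAD growth factor: 1 + 0.0363×8/12 = 1.024200.
So the ZAR growth factor = 1.061798.
r = (1.061798 − 1)/(8/12) = 0.092697 → 9.27%.

9.27%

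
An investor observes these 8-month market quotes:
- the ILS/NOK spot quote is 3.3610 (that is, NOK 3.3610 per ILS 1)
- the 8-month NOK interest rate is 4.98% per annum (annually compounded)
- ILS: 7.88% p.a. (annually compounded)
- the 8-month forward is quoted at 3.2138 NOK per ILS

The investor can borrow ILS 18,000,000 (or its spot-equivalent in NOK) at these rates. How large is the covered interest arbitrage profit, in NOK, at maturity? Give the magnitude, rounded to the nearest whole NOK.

T = 8/12 years.
Route A — deposit ILS, sell forward: 18,000,000 × 1.0518665032 × 3.2138 = NOK 60,848,794.22.
Route B — convert at spot, deposit NOK: 18,000,000 × 3.3610 × 1.0329303676 = NOK 62,490,221.38.
The quoted forward undervalues ILS, so borrow ILS, convert to NOK at spot, deposit the NOK at 4.98%, and buy ILS forward at 3.2138 to cover the loan.
Arbitrage profit = |60,848,794.22 − 62,490,221.38| = NOK 1,641,427.

NOK 1,641,427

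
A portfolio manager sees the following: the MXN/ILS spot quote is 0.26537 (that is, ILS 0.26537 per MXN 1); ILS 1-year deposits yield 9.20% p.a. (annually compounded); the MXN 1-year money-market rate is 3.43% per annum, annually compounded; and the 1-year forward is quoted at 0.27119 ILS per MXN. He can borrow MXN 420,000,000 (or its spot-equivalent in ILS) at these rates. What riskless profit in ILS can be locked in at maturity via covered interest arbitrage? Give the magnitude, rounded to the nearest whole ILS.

T = 1 year.
Route A — deposit MXN, sell forward: 420,000,000 × 1.034300 × 0.27119 = ILS 117,806,563.14.
Route B — convert at spot, deposit ILS: 420,000,000 × 0.26537 × 1.092000 = ILS 121,709,296.80.
The quoted forward undervalues MXN, so borrow MXN, convert to ILS at spot, deposit the ILS at 9.20%, and buy MXN forward at 0.27119 to cover the loan.
Profit = 121,709,296.80 − 117,806,563.14 = ILS 3,902,734.

ILS 3,902,734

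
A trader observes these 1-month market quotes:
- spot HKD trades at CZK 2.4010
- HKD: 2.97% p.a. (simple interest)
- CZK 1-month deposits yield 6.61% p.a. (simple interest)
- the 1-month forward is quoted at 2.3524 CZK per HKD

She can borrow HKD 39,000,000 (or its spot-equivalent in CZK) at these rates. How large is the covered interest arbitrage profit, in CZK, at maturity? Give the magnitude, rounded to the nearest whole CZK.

CZK 2,184,129

T = 1/12 years.
Route A — deposit HKD, sell forward: 39,000,000 × 1.002475 × 2.3524 = CZK 91,970,665.41.
Route B — convert at spot, deposit CZK: 39,000,000 × 2.4010 × 1.0055083333 = CZK 94,154,794.82.
The quoted forward undervalues HKD, so borrow HKD, convert to CZK at spot, deposit the CZK at 6.61%, and buy HKD forward at 2.3524 to cover the loan.
Profit = 94,154,794.82 − 91,970,665.41 = CZK 2,184,129.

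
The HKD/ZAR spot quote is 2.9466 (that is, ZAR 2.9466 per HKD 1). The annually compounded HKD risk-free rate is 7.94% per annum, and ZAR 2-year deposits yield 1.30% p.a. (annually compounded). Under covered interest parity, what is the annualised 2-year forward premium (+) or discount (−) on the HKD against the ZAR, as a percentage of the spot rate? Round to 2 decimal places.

T = 2 years.
CIP forward (ZAR per HKD) = 2.9466 × 1.026169/1.1651044 = 2.5952263.
(F − S)/S ÷ T = (2.5952263 − 2.9466)/2.9466/2 = -0.059624 → -5.96%.

-5.96%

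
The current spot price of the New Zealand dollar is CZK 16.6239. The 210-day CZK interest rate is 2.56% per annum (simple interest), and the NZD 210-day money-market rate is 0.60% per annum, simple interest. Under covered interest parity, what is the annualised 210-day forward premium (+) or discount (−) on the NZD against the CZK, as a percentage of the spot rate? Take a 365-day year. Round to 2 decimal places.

T = 210/365 years.
No-arbitrage forward: 16.6239 × 1.0147288 / 1.0034521 = 16.8107178 CZK/NZD.
Annualised premium = (F − S)/S × (1/T) = (16.8107178 − 16.6239)/16.6239 ÷ (210/365) = 1.95%.

+1.95%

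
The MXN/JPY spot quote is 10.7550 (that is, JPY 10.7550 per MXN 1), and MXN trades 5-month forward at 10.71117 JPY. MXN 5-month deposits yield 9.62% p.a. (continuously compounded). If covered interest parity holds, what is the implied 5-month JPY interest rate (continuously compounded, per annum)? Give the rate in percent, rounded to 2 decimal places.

T = 5/12 years.
F/S = 10.71117/10.755 = 0.9959247 = (growth of JPY) / (growth of MXN).
The MXN side grows by e^(0.0962×5/12) = 1.0408975.
Hence g_JPY = 1.0366555.
r = ln(1.0366555)/(5/12) = 0.086399 → 8.64%.

8.64%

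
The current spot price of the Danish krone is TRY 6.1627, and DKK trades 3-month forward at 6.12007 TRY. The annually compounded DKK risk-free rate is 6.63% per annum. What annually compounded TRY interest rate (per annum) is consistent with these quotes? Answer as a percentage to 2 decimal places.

3.71%

T = 3/12 years.
F/S = 6.12007/6.1627 = 0.9930826 = (growth of TRY) / (growth of DKK).
DKK growth factor: (1 + 0.0663)^(3/12) = 1.0161781.
So the TRY growth factor = 1.0091488.
Annualise: 1.0091488^(12/3) − 1 = 0.037100 = 3.71%.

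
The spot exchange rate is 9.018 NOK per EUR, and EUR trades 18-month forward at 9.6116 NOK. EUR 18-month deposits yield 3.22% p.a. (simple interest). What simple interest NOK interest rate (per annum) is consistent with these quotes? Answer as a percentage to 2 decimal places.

7.82%

T = 18/12 years.
F/S = 9.6116/9.018 = 1.0658239 = (growth of NOK) / (growth of EUR).
The EUR side grows by 1 + 0.0322×18/12 = 1.048300.
Hence g_NOK = 1.1173032.
r = (1.1173032 − 1)/(18/12) = 0.078202 → 7.82%.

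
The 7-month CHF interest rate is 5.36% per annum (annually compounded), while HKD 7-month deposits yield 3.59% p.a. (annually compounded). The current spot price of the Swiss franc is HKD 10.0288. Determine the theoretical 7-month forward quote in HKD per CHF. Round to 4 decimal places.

T = 7/12 years.
Growth of 1 HKD over T: (1 + 0.0359)^(7/12) = 1.0207876.
CHF accumulates by (1 + 0.0536)^(7/12) = 1.0309261.
Forward (HKD per CHF) = 10.0288 × 1.0207876 / 1.0309261 = 9.930173.

9.9302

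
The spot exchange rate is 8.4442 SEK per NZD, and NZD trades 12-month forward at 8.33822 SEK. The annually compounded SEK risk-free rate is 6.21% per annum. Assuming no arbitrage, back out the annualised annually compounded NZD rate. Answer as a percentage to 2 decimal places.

T = 1 year.
By CIP, F/S equals the SEK-to-NZD growth ratio: 8.33822/8.4442 = 0.9874494.
SEK growth factor: (1 + 0.0621)^1 = 1.062100.
Hence g_NZD = 1.0755994.
r = 1.0755994^(1/1) − 1 = 0.075599 → 7.56%.

7.56%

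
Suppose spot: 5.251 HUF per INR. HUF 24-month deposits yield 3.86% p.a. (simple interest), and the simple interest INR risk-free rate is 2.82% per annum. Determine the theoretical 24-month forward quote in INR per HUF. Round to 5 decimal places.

0.18676

T = 2 years.
HUF accumulates by 1 + 0.0386×2 = 1.077200.
Growth of 1 INR over T: 1 + 0.0282×2 = 1.056400.
So F = 5.251 × 1.077200 / 1.056400 = 5.354390 (HUF/INR).
Invert for INR per HUF: 1 / 5.354390 = 0.18676.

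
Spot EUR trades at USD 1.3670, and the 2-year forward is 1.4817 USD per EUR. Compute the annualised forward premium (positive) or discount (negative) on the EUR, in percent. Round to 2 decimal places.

+4.20%

T = 2 years.
(F − S)/S = (1.4817 − 1.367)/1.367 = 0.0839064.
Per annum: 0.0839064 / 2 = 0.041953 = 4.20%.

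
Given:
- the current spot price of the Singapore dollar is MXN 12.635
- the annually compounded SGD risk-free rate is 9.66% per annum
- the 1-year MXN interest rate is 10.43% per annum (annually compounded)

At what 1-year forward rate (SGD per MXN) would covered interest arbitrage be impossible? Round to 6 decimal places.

T = 1 year.
MXN growth factor: (1 + 0.1043)^1 = 1.104300.
SGD accumulates by (1 + 0.0966)^1 = 1.096600.
So F = 12.635 × 1.104300 / 1.096600 = 12.72372 (MXN/SGD).
Invert for SGD per MXN: 1 / 12.72372 = 0.078593.

0.078593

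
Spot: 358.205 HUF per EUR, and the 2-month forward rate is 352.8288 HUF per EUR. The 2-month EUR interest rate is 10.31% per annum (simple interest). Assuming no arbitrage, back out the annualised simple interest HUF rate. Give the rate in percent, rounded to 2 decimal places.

1.15%

T = 2/12 years.
CIP gives F = S · g_HUF/g_EUR, so g_HUF/g_EUR = 352.8288/358.205 = 0.9849913.
The EUR side grows by 1 + 0.1031×2/12 = 1.0171833.
So the HUF growth factor = 1.0019167.
r = (1.0019167 − 1)/(2/12) = 0.011500 → 1.15%.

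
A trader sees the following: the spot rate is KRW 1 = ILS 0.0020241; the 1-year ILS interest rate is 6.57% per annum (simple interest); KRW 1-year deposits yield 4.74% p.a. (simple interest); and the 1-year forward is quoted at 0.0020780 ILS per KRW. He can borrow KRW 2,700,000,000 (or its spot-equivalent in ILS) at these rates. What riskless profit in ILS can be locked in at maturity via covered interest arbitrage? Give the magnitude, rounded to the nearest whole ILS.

ILS 52,417

T = 1 year.
Invest the KRW and cover forward: 2,700,000,000 × 1.047400 × 0.0020780 = ILS 5,876,542.44.
Convert at spot and invest in ILS: 2,700,000,000 × 0.0020241 × 1.065700 = ILS 5,824,125.10.
The quoted forward overvalues KRW, so borrow ILS, buy KRW at spot, deposit the KRW at 4.74%, and sell the proceeds forward at 0.0020780.
The gap between the two covered legs is ILS 52,417.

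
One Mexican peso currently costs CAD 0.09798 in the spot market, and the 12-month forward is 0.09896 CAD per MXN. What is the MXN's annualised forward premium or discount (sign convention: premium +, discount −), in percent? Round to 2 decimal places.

T = 1 year.
MXN trades forward at +1.00020% vs spot over the period.
Per annum: 0.0100020 / 1 = 0.010002 = 1.00%.

+1.00%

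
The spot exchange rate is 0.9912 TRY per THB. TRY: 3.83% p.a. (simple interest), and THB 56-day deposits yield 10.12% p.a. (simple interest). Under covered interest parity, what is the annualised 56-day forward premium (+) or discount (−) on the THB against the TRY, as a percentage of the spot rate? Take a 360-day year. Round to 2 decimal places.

T = 56/360 years.
F = S · g_TRY/g_THB = 0.9912 × 1.0059578/1.0157422 = 0.9816520.
(F − S)/S ÷ T = (0.9816520 − 0.9912)/0.9912/(56/360) = -0.061925 → -6.19%.

-6.19%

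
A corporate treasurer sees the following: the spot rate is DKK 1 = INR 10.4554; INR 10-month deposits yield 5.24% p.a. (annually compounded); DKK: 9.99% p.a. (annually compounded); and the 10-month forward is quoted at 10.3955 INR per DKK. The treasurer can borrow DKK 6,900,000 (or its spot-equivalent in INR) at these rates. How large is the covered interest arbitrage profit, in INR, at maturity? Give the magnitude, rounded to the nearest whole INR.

T = 10/12 years.
Keep in DKK, deliver into the forward: 6,900,000·1.0825824982·10.3955 = INR 77,652,505.88.
Swap to INR now, deposit: 6,900,000·10.4554·1.0434797677 = INR 75,278,988.71.
The quoted forward overvalues DKK, so borrow INR, buy DKK at spot, deposit the DKK at 9.99%, and sell the proceeds forward at 10.3955.
Arbitrage profit = |77,652,505.88 − 75,278,988.71| = INR 2,373,517.

INR 2,373,517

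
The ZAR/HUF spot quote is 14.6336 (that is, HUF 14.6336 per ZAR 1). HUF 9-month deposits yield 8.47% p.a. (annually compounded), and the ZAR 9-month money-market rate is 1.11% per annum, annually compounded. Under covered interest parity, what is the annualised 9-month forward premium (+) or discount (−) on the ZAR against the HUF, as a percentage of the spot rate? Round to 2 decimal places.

T = 9/12 years.
No-arbitrage forward: 14.6336 × 1.0628751 / 1.0083135 = 15.4254496 HUF/ZAR.
Annualised premium = (F − S)/S × (1/T) = (15.4254496 − 14.6336)/14.6336 ÷ (9/12) = 7.21%.

+7.21%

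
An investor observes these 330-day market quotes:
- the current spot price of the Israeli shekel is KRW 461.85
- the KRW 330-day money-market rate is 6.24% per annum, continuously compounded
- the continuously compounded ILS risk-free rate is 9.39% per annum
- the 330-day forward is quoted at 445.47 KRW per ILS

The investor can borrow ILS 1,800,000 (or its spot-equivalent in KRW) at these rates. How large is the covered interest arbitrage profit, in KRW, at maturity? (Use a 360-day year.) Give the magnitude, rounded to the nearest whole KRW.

T = 330/360 years.
Route A — deposit ILS, sell forward: 1,800,000 × 1.08988806684 × 445.47 = KRW 873,922,386.84.
Route B — convert at spot, deposit KRW: 1,800,000 × 461.85 × 1.05886756273 = KRW 880,268,370.92.
The quoted forward undervalues ILS, so borrow ILS, convert to KRW at spot, deposit the KRW at 6.24%, and buy ILS forward at 445.47 to cover the loan.
Arbitrage profit = |873,922,386.84 − 880,268,370.92| = KRW 6,345,984.

KRW 6,345,984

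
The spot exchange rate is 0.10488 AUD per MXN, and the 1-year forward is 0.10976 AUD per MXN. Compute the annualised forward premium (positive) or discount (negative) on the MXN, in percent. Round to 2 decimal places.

T = 1 year.
Period premium: (0.10976 − 0.10488)/0.10488 = 0.0465294.
Per annum: 0.0465294 / 1 = 0.046529 = 4.65%.

+4.65%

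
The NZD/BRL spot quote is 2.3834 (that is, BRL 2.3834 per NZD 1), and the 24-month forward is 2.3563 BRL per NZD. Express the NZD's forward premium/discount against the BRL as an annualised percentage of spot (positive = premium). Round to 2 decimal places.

-0.57%

T = 2 years.
Period premium: (2.3563 − 2.3834)/2.3834 = -0.0113703.
Annualise by dividing by T: -0.0113703 / 2 = -0.005685 → -0.57%.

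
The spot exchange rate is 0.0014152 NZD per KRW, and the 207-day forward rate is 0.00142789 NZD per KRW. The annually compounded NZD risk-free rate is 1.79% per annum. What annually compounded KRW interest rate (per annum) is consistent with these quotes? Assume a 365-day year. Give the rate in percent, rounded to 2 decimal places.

T = 207/365 years.
By CIP, F/S equals the NZD-to-KRW growth ratio: 0.00142789/0.0014152 = 1.0089669.
NZD growth factor: (1 + 0.0179)^(207/365) = 1.0101125.
So the KRW growth factor = 1.0011354.
Annualise: 1.0011354^(365/207) − 1 = 0.002003 = 0.20%.

0.20%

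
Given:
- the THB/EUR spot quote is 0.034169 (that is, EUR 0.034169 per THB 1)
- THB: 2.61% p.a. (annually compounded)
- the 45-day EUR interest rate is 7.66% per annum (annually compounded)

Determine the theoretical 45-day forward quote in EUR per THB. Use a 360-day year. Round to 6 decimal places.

0.034375

T = 45/360 years.
EUR growth factor: (1 + 0.0766)^(45/360) = 1.0092687.
Growth of 1 THB over T: (1 + 0.0261)^(45/360) = 1.0032258.
CIP: F = S · (grow EUR)/(grow THB) = 0.034169 × 1.0092687/1.0032258 = 0.03437482 EUR per THB.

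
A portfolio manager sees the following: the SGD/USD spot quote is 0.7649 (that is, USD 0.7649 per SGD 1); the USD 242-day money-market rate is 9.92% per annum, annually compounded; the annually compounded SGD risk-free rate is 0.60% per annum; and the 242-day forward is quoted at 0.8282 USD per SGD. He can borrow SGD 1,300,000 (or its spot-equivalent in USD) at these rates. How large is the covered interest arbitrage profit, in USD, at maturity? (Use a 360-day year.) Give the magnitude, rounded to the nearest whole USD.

USD 21,353

T = 242/360 years.
Route A — deposit SGD, sell forward: 1,300,000 × 1.004029378 × 0.8282 = USD 1,080,998.27.
Route B — convert at spot, deposit USD: 1,300,000 × 0.7649 × 1.065645324 = USD 1,059,645.74.
The quoted forward overvalues SGD, so borrow USD, buy SGD at spot, deposit the SGD at 0.60%, and sell the proceeds forward at 0.8282.
The gap between the two covered legs is USD 21,353.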